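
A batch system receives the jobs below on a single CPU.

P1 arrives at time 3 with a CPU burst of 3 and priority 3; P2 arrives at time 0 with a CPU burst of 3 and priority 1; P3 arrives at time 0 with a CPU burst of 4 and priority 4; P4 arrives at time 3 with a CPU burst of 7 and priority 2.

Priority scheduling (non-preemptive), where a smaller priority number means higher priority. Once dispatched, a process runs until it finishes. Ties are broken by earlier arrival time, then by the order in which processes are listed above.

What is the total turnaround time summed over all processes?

37

Schedule: | P2 0-3 | P4 3-10 | P1 10-13 | P3 13-17 |
Completion: P1=13  P2=3  P3=17  P4=10
Turnaround (C−A): P1=10  P2=3  P3=17  P4=7
Turnaround = completion − arrival: P1=10, P2=3, P3=17, P4=7
Total turnaround = 10 + 3 + 17 + 7 = 37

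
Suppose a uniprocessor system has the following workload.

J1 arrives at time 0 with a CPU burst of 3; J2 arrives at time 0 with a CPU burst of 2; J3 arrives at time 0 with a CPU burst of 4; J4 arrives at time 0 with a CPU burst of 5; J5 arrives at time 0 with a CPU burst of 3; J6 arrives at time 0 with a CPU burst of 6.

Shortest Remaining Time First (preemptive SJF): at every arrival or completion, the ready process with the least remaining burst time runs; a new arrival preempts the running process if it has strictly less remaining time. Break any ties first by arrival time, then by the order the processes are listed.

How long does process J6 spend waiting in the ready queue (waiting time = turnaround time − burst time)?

Timeline: | J2 0-2 | J1 2-5 | J5 5-8 | J3 8-12 | J4 12-17 | J6 17-23 |
Completion: J1=5  J2=2  J3=12  J4=17  J5=8  J6=23
Turnaround (C−A): J1=5  J2=2  J3=12  J4=17  J5=8  J6=23
Waiting(J6) = turnaround − burst = 23 − 6 = 17

17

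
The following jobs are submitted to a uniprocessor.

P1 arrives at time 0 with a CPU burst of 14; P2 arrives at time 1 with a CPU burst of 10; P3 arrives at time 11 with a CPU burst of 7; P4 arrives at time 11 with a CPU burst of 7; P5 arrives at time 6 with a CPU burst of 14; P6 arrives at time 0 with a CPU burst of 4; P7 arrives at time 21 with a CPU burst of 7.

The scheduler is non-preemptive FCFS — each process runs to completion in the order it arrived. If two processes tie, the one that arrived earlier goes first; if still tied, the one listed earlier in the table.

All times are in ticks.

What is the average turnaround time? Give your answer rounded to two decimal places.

Schedule: | P1 0-14 | P6 14-18 | P2 18-28 | P5 28-42 | P3 42-49 | P4 49-56 | P7 56-63 |
Completion: P1=14  P2=28  P3=49  P4=56  P5=42  P6=18  P7=63
Turnaround (C−A): P1=14  P2=27  P3=38  P4=45  P5=36  P6=18  P7=42
Turnaround times: P1=14, P2=27, P3=38, P4=45, P5=36, P6=18, P7=42
Average turnaround = (14+27+38+45+36+18+42) / 7 = 220/7 = 31.43

31.43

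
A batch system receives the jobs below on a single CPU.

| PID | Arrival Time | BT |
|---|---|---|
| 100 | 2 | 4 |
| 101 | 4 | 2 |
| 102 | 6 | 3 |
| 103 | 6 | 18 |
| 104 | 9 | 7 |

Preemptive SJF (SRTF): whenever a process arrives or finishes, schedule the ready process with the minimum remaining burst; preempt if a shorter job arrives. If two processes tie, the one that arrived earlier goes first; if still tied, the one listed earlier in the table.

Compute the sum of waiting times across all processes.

Schedule: | idle 0-2 | 100 2-6 | 101 6-8 | 102 8-11 | 104 11-18 | 103 18-36 |
Completion: 100=6  101=8  102=11  103=36  104=18
Waiting = turnaround − burst: 100=0, 101=2, 102=2, 103=12, 104=2
Total waiting = 0 + 2 + 2 + 12 + 2 = 18

18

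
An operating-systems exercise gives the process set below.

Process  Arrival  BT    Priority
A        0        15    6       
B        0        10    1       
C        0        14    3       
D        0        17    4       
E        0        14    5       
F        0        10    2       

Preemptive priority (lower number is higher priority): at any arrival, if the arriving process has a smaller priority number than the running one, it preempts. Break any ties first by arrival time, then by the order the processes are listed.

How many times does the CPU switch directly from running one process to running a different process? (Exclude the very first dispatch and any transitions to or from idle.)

Timeline: | B 0-10 | F 10-20 | C 20-34 | D 34-51 | E 51-65 | A 65-80 |
Completion: A=80  B=10  C=34  D=51  E=65  F=20

5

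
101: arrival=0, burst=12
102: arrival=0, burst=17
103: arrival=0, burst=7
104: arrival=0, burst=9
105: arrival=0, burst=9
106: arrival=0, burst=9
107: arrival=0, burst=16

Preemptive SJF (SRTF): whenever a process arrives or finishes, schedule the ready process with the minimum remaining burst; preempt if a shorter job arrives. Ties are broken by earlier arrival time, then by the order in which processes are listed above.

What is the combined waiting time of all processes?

190

Gantt: | 103 0-7 | 104 7-16 | 105 16-25 | 106 25-34 | 101 34-46 | 107 46-62 | 102 62-79 |
Completion: 101=46  102=79  103=7  104=16  105=25  106=34  107=62
Turnaround (C−A): 101=46  102=79  103=7  104=16  105=25  106=34  107=62
Waiting = turnaround − burst: 101=34, 102=62, 103=0, 104=7, 105=16, 106=25, 107=46
Total waiting = 34 + 62 + 0 + 7 + 16 + 25 + 46 = 190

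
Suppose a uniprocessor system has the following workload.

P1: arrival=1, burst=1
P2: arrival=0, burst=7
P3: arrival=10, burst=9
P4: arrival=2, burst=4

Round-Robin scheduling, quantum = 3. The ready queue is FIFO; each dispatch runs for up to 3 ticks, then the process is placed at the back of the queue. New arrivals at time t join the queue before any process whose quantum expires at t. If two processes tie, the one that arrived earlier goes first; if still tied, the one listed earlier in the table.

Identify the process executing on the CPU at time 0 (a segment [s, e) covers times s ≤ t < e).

P2

Gantt: | P2 0-3 | P1 3-4 | P4 4-7 | P2 7-10 | P4 10-11 | P3 11-14 | P2 14-15 | P3 15-21 |
Completion: P1=4  P2=15  P3=21  P4=11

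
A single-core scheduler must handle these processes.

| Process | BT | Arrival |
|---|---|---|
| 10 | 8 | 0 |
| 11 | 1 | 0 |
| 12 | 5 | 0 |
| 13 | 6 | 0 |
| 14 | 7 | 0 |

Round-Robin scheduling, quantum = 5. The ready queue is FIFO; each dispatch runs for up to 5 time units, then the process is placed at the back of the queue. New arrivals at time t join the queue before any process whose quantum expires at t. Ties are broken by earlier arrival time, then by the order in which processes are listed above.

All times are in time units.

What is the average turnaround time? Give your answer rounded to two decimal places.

Timeline: | 10 0-5 | 11 5-6 | 12 6-11 | 13 11-16 | 14 16-21 | 10 21-24 | 13 24-25 | 14 25-27 |
Completion: 10=24  11=6  12=11  13=25  14=27
Turnaround (C−A): 10=24  11=6  12=11  13=25  14=27
Turnaround times: 10=24, 11=6, 12=11, 13=25, 14=27
Average turnaround = (24+6+11+25+27) / 5 = 93/5 = 18.60

18.60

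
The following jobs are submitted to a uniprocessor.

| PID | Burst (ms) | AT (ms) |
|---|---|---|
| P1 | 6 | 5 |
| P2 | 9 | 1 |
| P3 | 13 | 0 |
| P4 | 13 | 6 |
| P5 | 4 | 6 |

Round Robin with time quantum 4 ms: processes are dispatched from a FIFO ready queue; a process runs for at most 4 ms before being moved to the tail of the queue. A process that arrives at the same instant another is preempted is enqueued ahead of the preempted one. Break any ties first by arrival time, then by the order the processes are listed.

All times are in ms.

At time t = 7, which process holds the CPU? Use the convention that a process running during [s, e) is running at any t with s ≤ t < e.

Timeline: | P3 0-4 | P2 4-8 | P3 8-12 | P1 12-16 | P4 16-20 | P5 20-24 | P2 24-28 | P3 28-32 | P1 32-34 | P4 34-38 | P2 38-39 | P3 39-40 | P4 40-45 |
Completion: P1=34  P2=39  P3=40  P4=45  P5=24
Turnaround (C−A): P1=29  P2=38  P3=40  P4=39  P5=18

P2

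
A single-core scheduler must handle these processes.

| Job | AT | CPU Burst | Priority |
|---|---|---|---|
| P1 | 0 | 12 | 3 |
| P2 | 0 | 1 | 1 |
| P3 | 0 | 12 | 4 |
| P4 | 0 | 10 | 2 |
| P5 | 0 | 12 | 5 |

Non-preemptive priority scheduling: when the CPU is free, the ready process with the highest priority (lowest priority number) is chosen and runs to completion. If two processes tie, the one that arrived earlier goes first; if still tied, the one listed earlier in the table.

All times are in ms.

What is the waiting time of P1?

Gantt: | P2 0-1 | P4 1-11 | P1 11-23 | P3 23-35 | P5 35-47 |
Completion: P1=23  P2=1  P3=35  P4=11  P5=47
Turnaround (C−A): P1=23  P2=1  P3=35  P4=11  P5=47
Waiting(P1) = turnaround − burst = 23 − 12 = 11

11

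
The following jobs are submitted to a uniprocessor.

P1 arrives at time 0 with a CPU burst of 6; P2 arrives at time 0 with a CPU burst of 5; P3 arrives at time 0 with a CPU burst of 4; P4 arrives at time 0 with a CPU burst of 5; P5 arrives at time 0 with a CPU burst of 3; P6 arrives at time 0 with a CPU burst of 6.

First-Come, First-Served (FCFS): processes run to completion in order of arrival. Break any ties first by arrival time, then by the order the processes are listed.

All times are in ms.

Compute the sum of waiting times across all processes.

75

Timeline: | P1 0-6 | P2 6-11 | P3 11-15 | P4 15-20 | P5 20-23 | P6 23-29 |
Completion: P1=6  P2=11  P3=15  P4=20  P5=23  P6=29
Turnaround (C−A): P1=6  P2=11  P3=15  P4=20  P5=23  P6=29
Waiting = turnaround − burst: P1=0, P2=6, P3=11, P4=15, P5=20, P6=23
Total waiting = 0 + 6 + 11 + 15 + 20 + 23 = 75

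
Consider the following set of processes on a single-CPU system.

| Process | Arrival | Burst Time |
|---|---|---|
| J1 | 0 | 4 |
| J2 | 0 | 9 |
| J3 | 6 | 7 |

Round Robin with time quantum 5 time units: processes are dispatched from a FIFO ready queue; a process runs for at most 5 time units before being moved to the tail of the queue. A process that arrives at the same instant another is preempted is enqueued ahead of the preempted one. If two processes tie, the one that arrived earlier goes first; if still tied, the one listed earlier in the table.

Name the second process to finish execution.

Schedule: | J1 0-4 | J2 4-9 | J3 9-14 | J2 14-18 | J3 18-20 |
Completion: J1=4  J2=18  J3=20
Turnaround (C−A): J1=4  J2=18  J3=14
Finish order: J1 → J2 → J3

J2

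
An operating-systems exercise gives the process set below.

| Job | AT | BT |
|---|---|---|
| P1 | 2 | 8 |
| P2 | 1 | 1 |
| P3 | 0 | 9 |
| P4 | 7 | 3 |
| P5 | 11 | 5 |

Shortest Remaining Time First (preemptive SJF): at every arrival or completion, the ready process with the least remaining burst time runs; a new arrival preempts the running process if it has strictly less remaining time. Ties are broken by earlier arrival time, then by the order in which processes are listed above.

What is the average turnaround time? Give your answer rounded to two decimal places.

Gantt: | P3 0-1 | P2 1-2 | P3 2-10 | P4 10-13 | P5 13-18 | P1 18-26 |
Completion: P1=26  P2=2  P3=10  P4=13  P5=18
Turnaround times: P1=24, P2=1, P3=10, P4=6, P5=7
Average turnaround = (24+1+10+6+7) / 5 = 48/5 = 9.60

9.60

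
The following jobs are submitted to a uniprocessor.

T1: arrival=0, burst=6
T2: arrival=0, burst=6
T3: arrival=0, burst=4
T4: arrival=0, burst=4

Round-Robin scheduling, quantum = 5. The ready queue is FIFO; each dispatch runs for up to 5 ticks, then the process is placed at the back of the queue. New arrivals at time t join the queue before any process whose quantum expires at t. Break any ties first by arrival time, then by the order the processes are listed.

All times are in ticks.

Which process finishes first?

T3

Schedule: | T1 0-5 | T2 5-10 | T3 10-14 | T4 14-18 | T1 18-19 | T2 19-20 |
Completion: T1=19  T2=20  T3=14  T4=18
Turnaround (C−A): T1=19  T2=20  T3=14  T4=18
Finish order: T3 → T4 → T1 → T2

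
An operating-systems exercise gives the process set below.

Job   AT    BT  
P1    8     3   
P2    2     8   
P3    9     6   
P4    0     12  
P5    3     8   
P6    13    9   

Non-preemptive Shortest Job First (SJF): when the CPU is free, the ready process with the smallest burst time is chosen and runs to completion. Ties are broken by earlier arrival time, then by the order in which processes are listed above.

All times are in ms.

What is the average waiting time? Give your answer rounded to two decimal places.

Gantt: | P4 0-12 | P1 12-15 | P3 15-21 | P2 21-29 | P5 29-37 | P6 37-46 |
Completion: P1=15  P2=29  P3=21  P4=12  P5=37  P6=46
Turnaround (C−A): P1=7  P2=27  P3=12  P4=12  P5=34  P6=33
Waiting times: P1=4, P2=19, P3=6, P4=0, P5=26, P6=24
Average waiting = (4+19+6+0+26+24) / 6 = 79/6 = 13.17

13.17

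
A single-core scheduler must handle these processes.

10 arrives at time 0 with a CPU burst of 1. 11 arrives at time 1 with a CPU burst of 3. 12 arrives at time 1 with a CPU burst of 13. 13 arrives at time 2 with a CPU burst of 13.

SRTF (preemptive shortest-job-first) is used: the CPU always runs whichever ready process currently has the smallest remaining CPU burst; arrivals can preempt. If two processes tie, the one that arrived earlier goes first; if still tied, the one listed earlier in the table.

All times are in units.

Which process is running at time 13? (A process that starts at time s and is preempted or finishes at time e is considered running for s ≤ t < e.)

Schedule: | 10 0-1 | 11 1-4 | 12 4-17 | 13 17-30 |
Completion: 10=1  11=4  12=17  13=30
Turnaround (C−A): 10=1  11=3  12=16  13=28

12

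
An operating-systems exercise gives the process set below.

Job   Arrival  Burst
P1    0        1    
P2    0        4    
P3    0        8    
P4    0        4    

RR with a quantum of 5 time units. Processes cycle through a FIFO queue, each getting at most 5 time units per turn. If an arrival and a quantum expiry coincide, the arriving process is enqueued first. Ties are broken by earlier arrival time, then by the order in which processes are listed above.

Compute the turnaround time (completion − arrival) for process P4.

14

Timeline: | P1 0-1 | P2 1-5 | P3 5-10 | P4 10-14 | P3 14-17 |
Completion: P1=1  P2=5  P3=17  P4=14
Turnaround (C−A): P1=1  P2=5  P3=17  P4=14
Turnaround(P4) = completion − arrival = 14 − 0 = 14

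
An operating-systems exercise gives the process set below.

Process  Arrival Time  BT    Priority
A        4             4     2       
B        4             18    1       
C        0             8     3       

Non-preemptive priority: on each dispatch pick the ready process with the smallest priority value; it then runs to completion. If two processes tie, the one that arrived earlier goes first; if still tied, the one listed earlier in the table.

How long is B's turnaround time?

22

Schedule: | C 0-8 | B 8-26 | A 26-30 |
Completion: A=30  B=26  C=8
Turnaround(B) = completion − arrival = 26 − 4 = 22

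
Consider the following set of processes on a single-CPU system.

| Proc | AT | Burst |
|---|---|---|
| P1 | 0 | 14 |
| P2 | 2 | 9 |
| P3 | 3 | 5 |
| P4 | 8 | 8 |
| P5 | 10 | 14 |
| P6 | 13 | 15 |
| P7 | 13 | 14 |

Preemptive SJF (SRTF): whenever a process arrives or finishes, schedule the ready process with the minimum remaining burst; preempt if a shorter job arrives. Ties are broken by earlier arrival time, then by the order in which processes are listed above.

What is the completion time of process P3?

Gantt: | P1 0-2 | P2 2-3 | P3 3-8 | P2 8-16 | P4 16-24 | P1 24-36 | P5 36-50 | P7 50-64 | P6 64-79 |
Completion: P1=36  P2=16  P3=8  P4=24  P5=50  P6=79  P7=64
Turnaround (C−A): P1=36  P2=14  P3=5  P4=16  P5=40  P6=66  P7=51

8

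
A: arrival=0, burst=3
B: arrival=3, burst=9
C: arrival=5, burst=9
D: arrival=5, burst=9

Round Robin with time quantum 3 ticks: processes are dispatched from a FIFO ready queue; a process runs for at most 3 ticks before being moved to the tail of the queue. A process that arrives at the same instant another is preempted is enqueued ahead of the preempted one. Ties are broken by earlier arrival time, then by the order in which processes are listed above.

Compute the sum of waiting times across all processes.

Schedule: | A 0-3 | B 3-6 | C 6-9 | D 9-12 | B 12-15 | C 15-18 | D 18-21 | B 21-24 | C 24-27 | D 27-30 |
Completion: A=3  B=24  C=27  D=30
Turnaround (C−A): A=3  B=21  C=22  D=25
Waiting = turnaround − burst: A=0, B=12, C=13, D=16
Total waiting = 0 + 12 + 13 + 16 = 41

41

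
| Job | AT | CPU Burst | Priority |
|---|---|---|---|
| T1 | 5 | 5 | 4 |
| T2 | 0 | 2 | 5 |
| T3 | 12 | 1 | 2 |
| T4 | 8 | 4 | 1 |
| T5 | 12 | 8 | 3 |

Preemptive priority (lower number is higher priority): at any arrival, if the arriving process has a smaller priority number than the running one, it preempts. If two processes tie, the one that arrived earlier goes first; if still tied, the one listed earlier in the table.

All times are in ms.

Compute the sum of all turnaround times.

Schedule: | T2 0-2 | idle 2-5 | T1 5-8 | T4 8-12 | T3 12-13 | T5 13-21 | T1 21-23 |
Completion: T1=23  T2=2  T3=13  T4=12  T5=21
Turnaround = completion − arrival: T1=18, T2=2, T3=1, T4=4, T5=9
Total turnaround = 18 + 2 + 1 + 4 + 9 = 34

34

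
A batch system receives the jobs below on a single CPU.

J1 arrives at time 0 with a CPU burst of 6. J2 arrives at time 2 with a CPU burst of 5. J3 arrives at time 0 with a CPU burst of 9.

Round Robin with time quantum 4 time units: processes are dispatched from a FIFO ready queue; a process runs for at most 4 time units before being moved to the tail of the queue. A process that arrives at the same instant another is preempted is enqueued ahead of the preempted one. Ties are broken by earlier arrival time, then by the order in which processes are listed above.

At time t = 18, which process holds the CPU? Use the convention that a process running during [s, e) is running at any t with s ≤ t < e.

J2

Timeline: | J1 0-4 | J3 4-8 | J2 8-12 | J1 12-14 | J3 14-18 | J2 18-19 | J3 19-20 |
Completion: J1=14  J2=19  J3=20
Turnaround (C−A): J1=14  J2=17  J3=20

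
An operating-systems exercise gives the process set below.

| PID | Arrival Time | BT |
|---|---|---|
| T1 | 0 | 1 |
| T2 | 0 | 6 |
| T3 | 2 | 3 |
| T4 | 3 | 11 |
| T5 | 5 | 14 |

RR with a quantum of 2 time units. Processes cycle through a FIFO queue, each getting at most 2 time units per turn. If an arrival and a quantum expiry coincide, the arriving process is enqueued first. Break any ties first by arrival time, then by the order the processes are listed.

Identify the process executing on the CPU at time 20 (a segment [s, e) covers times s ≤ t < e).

T5

Gantt: | T1 0-1 | T2 1-3 | T3 3-5 | T4 5-7 | T2 7-9 | T5 9-11 | T3 11-12 | T4 12-14 | T2 14-16 | T5 16-18 | T4 18-20 | T5 20-22 | T4 22-24 | T5 24-26 | T4 26-28 | T5 28-30 | T4 30-31 | T5 31-35 |
Completion: T1=1  T2=16  T3=12  T4=31  T5=35
Turnaround (C−A): T1=1  T2=16  T3=10  T4=28  T5=30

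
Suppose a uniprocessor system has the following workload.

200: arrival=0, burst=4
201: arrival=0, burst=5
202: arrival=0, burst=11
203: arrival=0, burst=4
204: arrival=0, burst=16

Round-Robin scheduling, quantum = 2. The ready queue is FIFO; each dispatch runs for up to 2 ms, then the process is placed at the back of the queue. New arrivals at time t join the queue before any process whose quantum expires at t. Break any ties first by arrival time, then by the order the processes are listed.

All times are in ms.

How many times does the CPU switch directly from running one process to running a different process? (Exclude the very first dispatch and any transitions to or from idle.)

Schedule: | 200 0-2 | 201 2-4 | 202 4-6 | 203 6-8 | 204 8-10 | 200 10-12 | 201 12-14 | 202 14-16 | 203 16-18 | 204 18-20 | 201 20-21 | 202 21-23 | 204 23-25 | 202 25-27 | 204 27-29 | 202 29-31 | 204 31-33 | 202 33-34 | 204 34-40 |
Completion: 200=12  201=21  202=34  203=18  204=40

18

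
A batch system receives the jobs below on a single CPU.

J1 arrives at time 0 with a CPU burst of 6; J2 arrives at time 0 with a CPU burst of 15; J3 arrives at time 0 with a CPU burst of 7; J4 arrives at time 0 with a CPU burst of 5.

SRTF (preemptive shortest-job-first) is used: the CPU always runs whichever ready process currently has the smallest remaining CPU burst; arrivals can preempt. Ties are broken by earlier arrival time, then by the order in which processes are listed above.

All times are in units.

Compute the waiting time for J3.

11

Timeline: | J4 0-5 | J1 5-11 | J3 11-18 | J2 18-33 |
Completion: J1=11  J2=33  J3=18  J4=5
Turnaround (C−A): J1=11  J2=33  J3=18  J4=5
Waiting(J3) = turnaround − burst = 18 − 7 = 11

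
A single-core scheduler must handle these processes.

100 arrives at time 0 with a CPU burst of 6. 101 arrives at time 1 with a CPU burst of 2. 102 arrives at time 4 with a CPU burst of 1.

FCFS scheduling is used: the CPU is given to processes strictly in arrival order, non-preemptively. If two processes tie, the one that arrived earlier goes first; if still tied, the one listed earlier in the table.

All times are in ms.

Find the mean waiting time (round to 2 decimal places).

Timeline: | 100 0-6 | 101 6-8 | 102 8-9 |
Completion: 100=6  101=8  102=9
Turnaround (C−A): 100=6  101=7  102=5
Waiting times: 100=0, 101=5, 102=4
Average waiting = (0+5+4) / 3 = 9/3 = 3.00

3.00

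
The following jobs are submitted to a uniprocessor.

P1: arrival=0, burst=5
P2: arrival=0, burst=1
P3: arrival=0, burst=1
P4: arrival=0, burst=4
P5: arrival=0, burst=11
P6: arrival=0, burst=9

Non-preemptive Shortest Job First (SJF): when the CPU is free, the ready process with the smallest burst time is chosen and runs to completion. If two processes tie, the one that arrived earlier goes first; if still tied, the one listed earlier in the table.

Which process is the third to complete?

P4

Timeline: | P2 0-1 | P3 1-2 | P4 2-6 | P1 6-11 | P6 11-20 | P5 20-31 |
Completion: P1=11  P2=1  P3=2  P4=6  P5=31  P6=20
Finish order: P2 → P3 → P4 → P1 → P6 → P5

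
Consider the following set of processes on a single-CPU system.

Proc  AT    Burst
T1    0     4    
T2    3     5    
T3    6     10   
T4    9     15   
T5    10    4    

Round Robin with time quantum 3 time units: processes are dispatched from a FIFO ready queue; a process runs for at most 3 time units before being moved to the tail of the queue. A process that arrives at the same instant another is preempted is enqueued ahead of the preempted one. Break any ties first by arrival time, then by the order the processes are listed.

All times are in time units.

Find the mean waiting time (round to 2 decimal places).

Timeline: | T1 0-3 | T2 3-6 | T1 6-7 | T3 7-10 | T2 10-12 | T4 12-15 | T5 15-18 | T3 18-21 | T4 21-24 | T5 24-25 | T3 25-28 | T4 28-31 | T3 31-32 | T4 32-38 |
Completion: T1=7  T2=12  T3=32  T4=38  T5=25
Turnaround (C−A): T1=7  T2=9  T3=26  T4=29  T5=15
Waiting times: T1=3, T2=4, T3=16, T4=14, T5=11
Average waiting = (3+4+16+14+11) / 5 = 48/5 = 9.60

9.60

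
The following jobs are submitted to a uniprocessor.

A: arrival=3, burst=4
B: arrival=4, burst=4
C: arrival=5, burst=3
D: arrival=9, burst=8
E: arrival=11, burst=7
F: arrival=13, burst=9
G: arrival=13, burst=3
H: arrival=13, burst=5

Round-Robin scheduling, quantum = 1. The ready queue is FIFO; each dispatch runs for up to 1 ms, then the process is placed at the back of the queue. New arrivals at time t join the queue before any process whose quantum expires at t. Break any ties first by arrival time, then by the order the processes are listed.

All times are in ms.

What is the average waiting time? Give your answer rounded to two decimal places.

15.88

Gantt: | idle 0-3 | A 3-4 | B 4-5 | A 5-6 | C 6-7 | B 7-8 | A 8-9 | C 9-10 | B 10-11 | D 11-12 | A 12-13 | C 13-14 | E 14-15 | B 15-16 | D 16-17 | F 17-18 | G 18-19 | H 19-20 | E 20-21 | D 21-22 | F 22-23 | G 23-24 | H 24-25 | E 25-26 | D 26-27 | F 27-28 | G 28-29 | H 29-30 | E 30-31 | D 31-32 | F 32-33 | H 33-34 | E 34-35 | D 35-36 | F 36-37 | H 37-38 | E 38-39 | D 39-40 | F 40-41 | E 41-42 | D 42-43 | F 43-46 |
Completion: A=13  B=16  C=14  D=43  E=42  F=46  G=29  H=38
Waiting times: A=6, B=8, C=6, D=26, E=24, F=24, G=13, H=20
Average waiting = (6+8+6+26+24+24+13+20) / 8 = 127/8 = 15.88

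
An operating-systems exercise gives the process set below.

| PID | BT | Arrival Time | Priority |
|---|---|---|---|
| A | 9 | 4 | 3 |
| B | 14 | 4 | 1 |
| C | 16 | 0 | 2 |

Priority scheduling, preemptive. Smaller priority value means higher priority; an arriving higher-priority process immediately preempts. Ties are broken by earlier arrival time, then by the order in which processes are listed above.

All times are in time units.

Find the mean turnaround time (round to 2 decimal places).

Timeline: | C 0-4 | B 4-18 | C 18-30 | A 30-39 |
Completion: A=39  B=18  C=30
Turnaround (C−A): A=35  B=14  C=30
Turnaround times: A=35, B=14, C=30
Average turnaround = (35+14+30) / 3 = 79/3 = 26.33

26.33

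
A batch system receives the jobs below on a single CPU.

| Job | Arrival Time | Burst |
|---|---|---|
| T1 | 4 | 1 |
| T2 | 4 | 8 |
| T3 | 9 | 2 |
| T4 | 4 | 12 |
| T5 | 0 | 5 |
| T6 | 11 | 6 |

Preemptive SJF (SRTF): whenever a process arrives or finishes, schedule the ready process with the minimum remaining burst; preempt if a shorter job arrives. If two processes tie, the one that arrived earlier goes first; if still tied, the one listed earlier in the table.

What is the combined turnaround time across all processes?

62

Timeline: | T5 0-5 | T1 5-6 | T2 6-9 | T3 9-11 | T2 11-16 | T6 16-22 | T4 22-34 |
Completion: T1=6  T2=16  T3=11  T4=34  T5=5  T6=22
Turnaround = completion − arrival: T1=2, T2=12, T3=2, T4=30, T5=5, T6=11
Total turnaround = 2 + 12 + 2 + 30 + 5 + 11 = 62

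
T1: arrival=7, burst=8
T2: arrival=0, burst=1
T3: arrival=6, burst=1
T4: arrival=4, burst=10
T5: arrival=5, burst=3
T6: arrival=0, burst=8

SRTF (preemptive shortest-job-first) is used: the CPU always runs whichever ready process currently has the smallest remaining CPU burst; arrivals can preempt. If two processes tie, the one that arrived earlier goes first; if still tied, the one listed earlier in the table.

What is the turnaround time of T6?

Gantt: | T2 0-1 | T6 1-5 | T5 5-6 | T3 6-7 | T5 7-9 | T6 9-13 | T1 13-21 | T4 21-31 |
Completion: T1=21  T2=1  T3=7  T4=31  T5=9  T6=13
Turnaround(T6) = completion − arrival = 13 − 0 = 13

13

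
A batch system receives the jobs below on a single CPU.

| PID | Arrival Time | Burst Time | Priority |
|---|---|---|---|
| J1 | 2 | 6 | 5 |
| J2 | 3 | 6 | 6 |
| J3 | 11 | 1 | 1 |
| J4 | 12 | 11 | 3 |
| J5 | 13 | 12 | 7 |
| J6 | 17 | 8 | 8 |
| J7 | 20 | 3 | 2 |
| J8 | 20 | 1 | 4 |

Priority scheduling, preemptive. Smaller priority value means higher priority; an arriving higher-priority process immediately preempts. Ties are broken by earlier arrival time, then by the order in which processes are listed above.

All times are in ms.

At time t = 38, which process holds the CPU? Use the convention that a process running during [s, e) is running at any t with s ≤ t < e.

J5

Gantt: | idle 0-2 | J1 2-8 | J2 8-11 | J3 11-12 | J4 12-20 | J7 20-23 | J4 23-26 | J8 26-27 | J2 27-30 | J5 30-42 | J6 42-50 |
Completion: J1=8  J2=30  J3=12  J4=26  J5=42  J6=50  J7=23  J8=27
Turnaround (C−A): J1=6  J2=27  J3=1  J4=14  J5=29  J6=33  J7=3  J8=7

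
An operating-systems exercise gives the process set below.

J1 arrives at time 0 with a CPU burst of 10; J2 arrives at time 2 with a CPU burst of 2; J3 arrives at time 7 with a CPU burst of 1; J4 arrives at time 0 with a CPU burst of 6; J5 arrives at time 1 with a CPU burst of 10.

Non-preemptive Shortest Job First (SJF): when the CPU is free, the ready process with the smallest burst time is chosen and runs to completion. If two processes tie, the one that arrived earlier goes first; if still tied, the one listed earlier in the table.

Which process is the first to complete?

J4

Gantt: | J4 0-6 | J2 6-8 | J3 8-9 | J1 9-19 | J5 19-29 |
Completion: J1=19  J2=8  J3=9  J4=6  J5=29
Finish order: J4 → J2 → J3 → J1 → J5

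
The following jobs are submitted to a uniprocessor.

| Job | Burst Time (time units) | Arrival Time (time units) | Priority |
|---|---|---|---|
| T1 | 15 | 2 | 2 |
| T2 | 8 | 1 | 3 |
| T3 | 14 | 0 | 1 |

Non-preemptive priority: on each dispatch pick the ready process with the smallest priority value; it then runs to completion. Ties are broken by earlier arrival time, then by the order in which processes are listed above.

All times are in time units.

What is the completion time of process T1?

29

Gantt: | T3 0-14 | T1 14-29 | T2 29-37 |
Completion: T1=29  T2=37  T3=14
Turnaround (C−A): T1=27  T2=36  T3=14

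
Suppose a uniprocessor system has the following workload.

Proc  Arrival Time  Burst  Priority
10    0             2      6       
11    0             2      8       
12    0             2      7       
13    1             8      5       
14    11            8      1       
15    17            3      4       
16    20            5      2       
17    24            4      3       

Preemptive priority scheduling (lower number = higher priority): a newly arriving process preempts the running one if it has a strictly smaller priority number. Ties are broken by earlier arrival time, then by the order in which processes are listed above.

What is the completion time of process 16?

Timeline: | 10 0-1 | 13 1-9 | 10 9-10 | 12 10-11 | 14 11-19 | 15 19-20 | 16 20-25 | 17 25-29 | 15 29-31 | 12 31-32 | 11 32-34 |
Completion: 10=10  11=34  12=32  13=9  14=19  15=31  16=25  17=29
Turnaround (C−A): 10=10  11=34  12=32  13=8  14=8  15=14  16=5  17=5

25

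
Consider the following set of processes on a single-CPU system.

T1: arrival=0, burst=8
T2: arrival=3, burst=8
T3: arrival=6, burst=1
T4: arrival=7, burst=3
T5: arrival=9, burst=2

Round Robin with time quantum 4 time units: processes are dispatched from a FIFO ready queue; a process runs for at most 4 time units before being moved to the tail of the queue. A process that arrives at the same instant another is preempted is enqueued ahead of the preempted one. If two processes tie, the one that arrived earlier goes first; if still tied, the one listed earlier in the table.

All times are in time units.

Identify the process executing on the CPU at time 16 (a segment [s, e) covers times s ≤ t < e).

T2

Schedule: | T1 0-4 | T2 4-8 | T1 8-12 | T3 12-13 | T4 13-16 | T2 16-20 | T5 20-22 |
Completion: T1=12  T2=20  T3=13  T4=16  T5=22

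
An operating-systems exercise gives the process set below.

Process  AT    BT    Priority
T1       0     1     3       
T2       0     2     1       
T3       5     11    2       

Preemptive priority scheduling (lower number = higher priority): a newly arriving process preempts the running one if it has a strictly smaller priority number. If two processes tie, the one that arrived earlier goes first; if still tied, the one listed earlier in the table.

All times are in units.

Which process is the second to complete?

T1

Gantt: | T2 0-2 | T1 2-3 | idle 3-5 | T3 5-16 |
Completion: T1=3  T2=2  T3=16
Finish order: T2 → T1 → T3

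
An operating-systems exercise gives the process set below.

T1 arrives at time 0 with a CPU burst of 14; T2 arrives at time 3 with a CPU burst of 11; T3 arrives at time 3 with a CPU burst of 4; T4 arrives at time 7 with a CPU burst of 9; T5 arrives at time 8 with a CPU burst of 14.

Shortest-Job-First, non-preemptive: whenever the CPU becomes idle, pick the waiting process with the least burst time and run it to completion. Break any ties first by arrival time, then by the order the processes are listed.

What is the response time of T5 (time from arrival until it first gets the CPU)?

Timeline: | T1 0-14 | T3 14-18 | T4 18-27 | T2 27-38 | T5 38-52 |
Completion: T1=14  T2=38  T3=18  T4=27  T5=52
Response(T5) = first start − arrival = 38 − 8 = 30

30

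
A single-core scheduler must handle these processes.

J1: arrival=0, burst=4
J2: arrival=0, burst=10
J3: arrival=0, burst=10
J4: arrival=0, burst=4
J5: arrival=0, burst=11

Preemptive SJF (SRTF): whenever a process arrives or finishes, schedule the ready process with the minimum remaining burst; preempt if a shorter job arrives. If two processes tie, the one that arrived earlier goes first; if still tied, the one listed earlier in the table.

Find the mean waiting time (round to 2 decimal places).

11.60

Gantt: | J1 0-4 | J4 4-8 | J2 8-18 | J3 18-28 | J5 28-39 |
Completion: J1=4  J2=18  J3=28  J4=8  J5=39
Waiting times: J1=0, J2=8, J3=18, J4=4, J5=28
Average waiting = (0+8+18+4+28) / 5 = 58/5 = 11.60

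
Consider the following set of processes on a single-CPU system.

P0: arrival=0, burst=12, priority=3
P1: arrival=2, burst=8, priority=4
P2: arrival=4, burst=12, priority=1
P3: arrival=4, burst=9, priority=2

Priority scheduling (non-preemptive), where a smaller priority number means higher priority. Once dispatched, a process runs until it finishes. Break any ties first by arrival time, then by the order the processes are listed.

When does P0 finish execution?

12

Timeline: | P0 0-12 | P2 12-24 | P3 24-33 | P1 33-41 |
Completion: P0=12  P1=41  P2=24  P3=33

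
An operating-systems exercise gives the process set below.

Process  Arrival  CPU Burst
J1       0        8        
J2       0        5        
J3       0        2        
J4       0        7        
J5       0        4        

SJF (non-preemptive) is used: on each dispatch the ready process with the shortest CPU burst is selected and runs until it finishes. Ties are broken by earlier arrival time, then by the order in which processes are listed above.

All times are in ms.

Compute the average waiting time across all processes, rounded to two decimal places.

Schedule: | J3 0-2 | J5 2-6 | J2 6-11 | J4 11-18 | J1 18-26 |
Completion: J1=26  J2=11  J3=2  J4=18  J5=6
Turnaround (C−A): J1=26  J2=11  J3=2  J4=18  J5=6
Waiting times: J1=18, J2=6, J3=0, J4=11, J5=2
Average waiting = (18+6+0+11+2) / 5 = 37/5 = 7.40

7.40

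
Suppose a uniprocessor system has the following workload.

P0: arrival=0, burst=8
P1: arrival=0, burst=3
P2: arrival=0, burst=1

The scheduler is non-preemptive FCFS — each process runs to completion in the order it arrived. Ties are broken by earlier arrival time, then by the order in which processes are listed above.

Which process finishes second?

Schedule: | P0 0-8 | P1 8-11 | P2 11-12 |
Completion: P0=8  P1=11  P2=12
Turnaround (C−A): P0=8  P1=11  P2=12
Finish order: P0 → P1 → P2

P1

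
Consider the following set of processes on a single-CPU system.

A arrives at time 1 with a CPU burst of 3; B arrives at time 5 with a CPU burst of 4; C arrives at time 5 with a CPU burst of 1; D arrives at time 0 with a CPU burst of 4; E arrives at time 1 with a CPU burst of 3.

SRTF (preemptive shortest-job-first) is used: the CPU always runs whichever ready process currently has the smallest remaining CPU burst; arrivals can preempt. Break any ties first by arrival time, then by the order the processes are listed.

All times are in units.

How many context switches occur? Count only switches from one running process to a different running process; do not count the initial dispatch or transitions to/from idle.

Gantt: | D 0-4 | A 4-5 | C 5-6 | A 6-8 | E 8-11 | B 11-15 |
Completion: A=8  B=15  C=6  D=4  E=11
Turnaround (C−A): A=7  B=10  C=1  D=4  E=10

5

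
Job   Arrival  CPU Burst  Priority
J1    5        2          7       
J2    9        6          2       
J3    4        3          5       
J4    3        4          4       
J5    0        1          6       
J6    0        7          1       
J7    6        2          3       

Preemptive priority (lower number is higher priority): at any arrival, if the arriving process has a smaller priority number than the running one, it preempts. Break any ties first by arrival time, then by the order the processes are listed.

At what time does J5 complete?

Schedule: | J6 0-7 | J7 7-9 | J2 9-15 | J4 15-19 | J3 19-22 | J5 22-23 | J1 23-25 |
Completion: J1=25  J2=15  J3=22  J4=19  J5=23  J6=7  J7=9

23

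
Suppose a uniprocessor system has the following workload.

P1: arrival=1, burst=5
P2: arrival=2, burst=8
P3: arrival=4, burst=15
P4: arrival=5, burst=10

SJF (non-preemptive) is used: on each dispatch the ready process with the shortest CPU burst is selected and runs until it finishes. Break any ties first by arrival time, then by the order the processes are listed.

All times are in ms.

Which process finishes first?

Schedule: | idle 0-1 | P1 1-6 | P2 6-14 | P4 14-24 | P3 24-39 |
Completion: P1=6  P2=14  P3=39  P4=24
Turnaround (C−A): P1=5  P2=12  P3=35  P4=19
Finish order: P1 → P2 → P4 → P3

P1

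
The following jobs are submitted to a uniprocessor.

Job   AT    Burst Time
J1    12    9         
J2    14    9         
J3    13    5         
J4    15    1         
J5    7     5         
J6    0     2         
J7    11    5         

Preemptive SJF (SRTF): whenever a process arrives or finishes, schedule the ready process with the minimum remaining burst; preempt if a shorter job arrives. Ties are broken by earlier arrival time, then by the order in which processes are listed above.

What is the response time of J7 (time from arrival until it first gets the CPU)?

Timeline: | J6 0-2 | idle 2-7 | J5 7-12 | J7 12-15 | J4 15-16 | J7 16-18 | J3 18-23 | J1 23-32 | J2 32-41 |
Completion: J1=32  J2=41  J3=23  J4=16  J5=12  J6=2  J7=18
Response(J7) = first start − arrival = 12 − 11 = 1

1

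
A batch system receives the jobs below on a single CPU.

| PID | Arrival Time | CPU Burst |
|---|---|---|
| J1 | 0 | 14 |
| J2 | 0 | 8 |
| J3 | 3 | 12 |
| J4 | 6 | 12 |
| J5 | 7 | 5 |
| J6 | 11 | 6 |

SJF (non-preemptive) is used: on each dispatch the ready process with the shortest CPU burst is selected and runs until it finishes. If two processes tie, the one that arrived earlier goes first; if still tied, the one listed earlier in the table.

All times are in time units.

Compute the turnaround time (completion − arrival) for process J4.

Gantt: | J2 0-8 | J5 8-13 | J6 13-19 | J3 19-31 | J4 31-43 | J1 43-57 |
Completion: J1=57  J2=8  J3=31  J4=43  J5=13  J6=19
Turnaround(J4) = completion − arrival = 43 − 6 = 37

37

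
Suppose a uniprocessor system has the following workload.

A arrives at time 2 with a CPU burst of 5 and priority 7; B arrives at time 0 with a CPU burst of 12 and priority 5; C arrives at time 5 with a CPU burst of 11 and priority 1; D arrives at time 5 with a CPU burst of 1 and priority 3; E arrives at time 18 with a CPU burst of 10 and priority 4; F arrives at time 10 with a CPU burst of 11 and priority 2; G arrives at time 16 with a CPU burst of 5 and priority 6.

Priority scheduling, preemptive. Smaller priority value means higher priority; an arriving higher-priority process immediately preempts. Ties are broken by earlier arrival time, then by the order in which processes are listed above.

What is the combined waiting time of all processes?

Gantt: | B 0-5 | C 5-16 | F 16-27 | D 27-28 | E 28-38 | B 38-45 | G 45-50 | A 50-55 |
Completion: A=55  B=45  C=16  D=28  E=38  F=27  G=50
Waiting = turnaround − burst: A=48, B=33, C=0, D=22, E=10, F=6, G=29
Total waiting = 48 + 33 + 0 + 22 + 10 + 6 + 29 = 148

148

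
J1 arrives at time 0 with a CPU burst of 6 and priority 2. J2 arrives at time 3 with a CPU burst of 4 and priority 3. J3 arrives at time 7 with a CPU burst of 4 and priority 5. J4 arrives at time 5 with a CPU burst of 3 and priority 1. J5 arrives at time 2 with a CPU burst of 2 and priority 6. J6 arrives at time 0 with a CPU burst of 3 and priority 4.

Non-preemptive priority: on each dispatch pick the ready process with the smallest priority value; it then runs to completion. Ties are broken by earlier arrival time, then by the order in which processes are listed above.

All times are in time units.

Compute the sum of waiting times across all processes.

47

Gantt: | J1 0-6 | J4 6-9 | J2 9-13 | J6 13-16 | J3 16-20 | J5 20-22 |
Completion: J1=6  J2=13  J3=20  J4=9  J5=22  J6=16
Turnaround (C−A): J1=6  J2=10  J3=13  J4=4  J5=20  J6=16
Waiting = turnaround − burst: J1=0, J2=6, J3=9, J4=1, J5=18, J6=13
Total waiting = 0 + 6 + 9 + 1 + 18 + 13 = 47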